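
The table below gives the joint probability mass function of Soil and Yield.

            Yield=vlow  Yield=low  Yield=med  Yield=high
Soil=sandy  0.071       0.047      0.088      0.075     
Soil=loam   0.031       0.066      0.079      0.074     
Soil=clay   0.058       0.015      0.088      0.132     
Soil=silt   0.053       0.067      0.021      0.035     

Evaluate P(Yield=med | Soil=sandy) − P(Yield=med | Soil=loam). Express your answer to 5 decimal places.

-0.00283

P(Soil=sandy) = 0.071 + 0.047 + 0.088 + 0.075 = 0.281; P(Yield=med | Soil=sandy) = 0.088/0.281 = 0.313167.
P(Soil=loam) = 0.031 + 0.066 + 0.079 + 0.074 = 0.250; P(Yield=med | Soil=loam) = 0.079/0.250 = 0.316000.
Difference = -0.00283.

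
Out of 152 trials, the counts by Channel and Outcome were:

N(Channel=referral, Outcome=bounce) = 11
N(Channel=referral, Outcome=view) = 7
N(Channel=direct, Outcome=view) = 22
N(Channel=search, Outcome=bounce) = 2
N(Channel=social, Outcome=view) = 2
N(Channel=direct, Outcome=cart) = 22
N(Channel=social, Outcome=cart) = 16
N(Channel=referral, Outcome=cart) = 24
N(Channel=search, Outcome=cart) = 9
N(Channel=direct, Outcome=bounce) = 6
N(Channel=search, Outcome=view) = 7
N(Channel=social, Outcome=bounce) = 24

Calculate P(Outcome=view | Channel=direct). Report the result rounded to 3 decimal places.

Total with Channel=direct: 6 + 22 + 22 = 50.
P(Outcome=view | Channel=direct) = 22/50 = 0.440.

0.440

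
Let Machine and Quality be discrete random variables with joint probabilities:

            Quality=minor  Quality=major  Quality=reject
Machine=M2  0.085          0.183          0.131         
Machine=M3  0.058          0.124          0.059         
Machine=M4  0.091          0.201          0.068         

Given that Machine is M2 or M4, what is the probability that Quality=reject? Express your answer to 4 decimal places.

P(Machine=M2) = 0.085 + 0.183 + 0.131 = 0.399.
P(Machine=M4) = 0.091 + 0.201 + 0.068 = 0.360.
P(Machine ∈ {M2, M4}) = 0.399 + 0.360 = 0.759; P(Quality=reject, Machine ∈ {M2, M4}) = 0.131 + 0.068 = 0.199.
P(Quality=reject | Machine ∈ {M2, M4}) = 0.199/0.759 = 0.2622.

0.2622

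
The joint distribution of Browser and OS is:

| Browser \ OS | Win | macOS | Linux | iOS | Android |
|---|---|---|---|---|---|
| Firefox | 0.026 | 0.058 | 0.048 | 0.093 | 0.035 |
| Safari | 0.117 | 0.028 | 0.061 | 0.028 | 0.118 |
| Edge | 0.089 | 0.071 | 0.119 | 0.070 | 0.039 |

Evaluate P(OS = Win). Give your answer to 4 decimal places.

0.2320

P(OS=Win) = 0.026 + 0.117 + 0.089 = 0.232.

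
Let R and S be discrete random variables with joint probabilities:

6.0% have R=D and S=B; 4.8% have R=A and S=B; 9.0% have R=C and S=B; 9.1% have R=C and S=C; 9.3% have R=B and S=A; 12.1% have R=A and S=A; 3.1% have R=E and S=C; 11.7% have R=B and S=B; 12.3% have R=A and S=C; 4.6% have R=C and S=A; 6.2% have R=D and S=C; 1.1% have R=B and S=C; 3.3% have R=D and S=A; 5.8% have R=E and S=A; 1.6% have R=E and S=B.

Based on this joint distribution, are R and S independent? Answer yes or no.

P(R=B) = 0.221 and P(S=C) = 0.318, so their product is 0.07028, but P(R=B, S=C) = 0.011. Since these differ, R and S are not independent.

no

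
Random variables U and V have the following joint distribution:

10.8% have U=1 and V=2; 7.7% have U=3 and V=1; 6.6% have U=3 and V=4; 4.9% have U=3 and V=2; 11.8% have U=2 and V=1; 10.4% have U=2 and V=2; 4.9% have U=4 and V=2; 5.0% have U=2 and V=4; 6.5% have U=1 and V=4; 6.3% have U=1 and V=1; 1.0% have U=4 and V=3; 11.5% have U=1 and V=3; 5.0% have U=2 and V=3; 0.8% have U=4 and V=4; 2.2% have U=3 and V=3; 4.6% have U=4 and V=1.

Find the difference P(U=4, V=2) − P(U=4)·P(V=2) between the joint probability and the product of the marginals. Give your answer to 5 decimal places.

P(U=4) = 0.046 + 0.049 + 0.010 + 0.008 = 0.113.
P(V=2) = 0.108 + 0.104 + 0.049 + 0.049 = 0.310.
P(U=4, V=2) − P(U=4)P(V=2) = 0.049 − 0.113×0.310 = 0.01397.

0.01397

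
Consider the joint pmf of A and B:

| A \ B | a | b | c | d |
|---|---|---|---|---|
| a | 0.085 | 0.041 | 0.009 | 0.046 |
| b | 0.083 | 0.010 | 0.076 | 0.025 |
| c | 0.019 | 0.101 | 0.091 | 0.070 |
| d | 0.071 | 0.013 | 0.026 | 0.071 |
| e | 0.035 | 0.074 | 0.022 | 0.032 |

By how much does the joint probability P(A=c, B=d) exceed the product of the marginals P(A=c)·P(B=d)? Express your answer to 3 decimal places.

P(A=c) = 0.019 + 0.101 + 0.091 + 0.070 = 0.281.
P(B=d) = 0.046 + 0.025 + 0.070 + 0.071 + 0.032 = 0.244.
P(A=c, B=d) − P(A=c)P(B=d) = 0.070 − 0.281×0.244 = 0.001.

0.001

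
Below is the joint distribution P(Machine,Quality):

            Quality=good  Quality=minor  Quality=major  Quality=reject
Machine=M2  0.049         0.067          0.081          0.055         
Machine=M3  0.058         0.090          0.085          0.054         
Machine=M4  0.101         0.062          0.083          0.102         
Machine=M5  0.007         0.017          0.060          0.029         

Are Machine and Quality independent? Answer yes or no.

P(Machine=M4) = 0.348 and P(Quality=good) = 0.215, so their product is 0.07482, but P(Machine=M4, Quality=good) = 0.101. Since these differ, Machine and Quality are not independent.

no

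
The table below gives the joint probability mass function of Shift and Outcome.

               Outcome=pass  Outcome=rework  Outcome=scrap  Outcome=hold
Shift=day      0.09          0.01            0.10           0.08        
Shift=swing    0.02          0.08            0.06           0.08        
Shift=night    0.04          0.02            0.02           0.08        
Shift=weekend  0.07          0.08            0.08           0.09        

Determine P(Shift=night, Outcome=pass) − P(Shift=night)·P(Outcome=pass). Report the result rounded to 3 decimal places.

P(Shift=night) = 0.04 + 0.02 + 0.02 + 0.08 = 0.16.
P(Outcome=pass) = 0.09 + 0.02 + 0.04 + 0.07 = 0.22.
P(Shift=night, Outcome=pass) − P(Shift=night)P(Outcome=pass) = 0.04 − 0.16×0.22 = 0.005.

0.005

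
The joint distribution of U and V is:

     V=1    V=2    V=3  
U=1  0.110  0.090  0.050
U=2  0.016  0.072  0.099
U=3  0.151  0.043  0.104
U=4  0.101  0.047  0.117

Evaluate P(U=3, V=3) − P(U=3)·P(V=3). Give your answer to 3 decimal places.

P(U=3) = 0.151 + 0.043 + 0.104 = 0.298.
P(V=3) = 0.050 + 0.099 + 0.104 + 0.117 = 0.370.
P(U=3, V=3) − P(U=3)P(V=3) = 0.104 − 0.298×0.370 = -0.006.

-0.006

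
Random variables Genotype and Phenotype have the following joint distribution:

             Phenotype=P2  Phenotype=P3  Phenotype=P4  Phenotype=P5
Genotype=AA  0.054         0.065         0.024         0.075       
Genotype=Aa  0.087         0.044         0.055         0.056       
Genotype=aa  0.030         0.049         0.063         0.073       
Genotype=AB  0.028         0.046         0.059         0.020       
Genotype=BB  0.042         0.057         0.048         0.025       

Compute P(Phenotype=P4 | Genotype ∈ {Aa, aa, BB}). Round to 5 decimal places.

0.26391

P(Genotype=Aa) = 0.087 + 0.044 + 0.055 + 0.056 = 0.242.
P(Genotype=aa) = 0.030 + 0.049 + 0.063 + 0.073 = 0.215.
P(Genotype=BB) = 0.042 + 0.057 + 0.048 + 0.025 = 0.172.
P(Genotype ∈ {Aa, aa, BB}) = 0.242 + 0.215 + 0.172 = 0.629; P(Phenotype=P4, Genotype ∈ {Aa, aa, BB}) = 0.055 + 0.063 + 0.048 = 0.166.
P(Phenotype=P4 | Genotype ∈ {Aa, aa, BB}) = 0.166/0.629 = 0.26391.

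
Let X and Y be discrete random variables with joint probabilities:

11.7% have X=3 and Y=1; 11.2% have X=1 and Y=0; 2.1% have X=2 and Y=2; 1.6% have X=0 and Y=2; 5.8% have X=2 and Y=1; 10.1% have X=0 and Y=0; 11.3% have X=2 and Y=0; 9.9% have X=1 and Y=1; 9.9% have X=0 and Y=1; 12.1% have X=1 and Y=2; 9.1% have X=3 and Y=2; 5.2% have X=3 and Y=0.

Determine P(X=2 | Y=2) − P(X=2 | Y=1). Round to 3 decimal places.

-0.071

P(Y=2) = 0.016 + 0.121 + 0.021 + 0.091 = 0.249; P(X=2 | Y=2) = 0.021/0.249 = 0.0843.
P(Y=1) = 0.099 + 0.099 + 0.058 + 0.117 = 0.373; P(X=2 | Y=1) = 0.058/0.373 = 0.1555.
Difference = -0.071.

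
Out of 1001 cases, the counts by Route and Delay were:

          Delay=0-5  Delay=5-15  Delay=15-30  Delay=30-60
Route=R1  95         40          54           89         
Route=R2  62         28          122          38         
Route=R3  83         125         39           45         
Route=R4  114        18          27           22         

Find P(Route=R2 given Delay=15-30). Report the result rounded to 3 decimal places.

Total with Delay=15-30: 54 + 122 + 39 + 27 = 242.
P(Route=R2 | Delay=15-30) = 122/242 = 0.504.

0.504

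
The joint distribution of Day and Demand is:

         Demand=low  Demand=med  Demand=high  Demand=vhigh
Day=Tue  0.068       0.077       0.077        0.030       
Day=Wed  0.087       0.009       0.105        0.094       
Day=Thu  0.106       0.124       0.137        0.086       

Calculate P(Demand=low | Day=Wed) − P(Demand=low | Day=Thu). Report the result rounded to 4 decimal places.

P(Day=Wed) = 0.087 + 0.009 + 0.105 + 0.094 = 0.295; P(Demand=low | Day=Wed) = 0.087/0.295 = 0.29492.
P(Day=Thu) = 0.106 + 0.124 + 0.137 + 0.086 = 0.453; P(Demand=low | Day=Thu) = 0.106/0.453 = 0.23400.
Difference = 0.0609.

0.0609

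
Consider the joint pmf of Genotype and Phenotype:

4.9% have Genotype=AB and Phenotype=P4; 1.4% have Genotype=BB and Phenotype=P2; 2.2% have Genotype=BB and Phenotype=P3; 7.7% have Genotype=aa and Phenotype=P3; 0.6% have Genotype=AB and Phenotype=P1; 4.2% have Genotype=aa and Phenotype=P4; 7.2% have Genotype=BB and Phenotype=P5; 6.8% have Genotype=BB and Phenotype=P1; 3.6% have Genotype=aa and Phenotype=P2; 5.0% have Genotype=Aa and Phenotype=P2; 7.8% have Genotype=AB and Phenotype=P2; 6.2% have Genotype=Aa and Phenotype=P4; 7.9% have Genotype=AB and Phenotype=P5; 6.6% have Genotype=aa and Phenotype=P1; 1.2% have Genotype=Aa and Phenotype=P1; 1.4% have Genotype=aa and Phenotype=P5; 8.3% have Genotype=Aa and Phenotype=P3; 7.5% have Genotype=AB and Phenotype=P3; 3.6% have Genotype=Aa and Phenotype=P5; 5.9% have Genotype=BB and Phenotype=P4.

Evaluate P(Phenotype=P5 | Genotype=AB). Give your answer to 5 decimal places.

0.27526

P(Genotype=AB) = 0.006 + 0.078 + 0.075 + 0.049 + 0.079 = 0.287.
P(Phenotype=P5 | Genotype=AB) = 0.079/0.287 = 0.27526.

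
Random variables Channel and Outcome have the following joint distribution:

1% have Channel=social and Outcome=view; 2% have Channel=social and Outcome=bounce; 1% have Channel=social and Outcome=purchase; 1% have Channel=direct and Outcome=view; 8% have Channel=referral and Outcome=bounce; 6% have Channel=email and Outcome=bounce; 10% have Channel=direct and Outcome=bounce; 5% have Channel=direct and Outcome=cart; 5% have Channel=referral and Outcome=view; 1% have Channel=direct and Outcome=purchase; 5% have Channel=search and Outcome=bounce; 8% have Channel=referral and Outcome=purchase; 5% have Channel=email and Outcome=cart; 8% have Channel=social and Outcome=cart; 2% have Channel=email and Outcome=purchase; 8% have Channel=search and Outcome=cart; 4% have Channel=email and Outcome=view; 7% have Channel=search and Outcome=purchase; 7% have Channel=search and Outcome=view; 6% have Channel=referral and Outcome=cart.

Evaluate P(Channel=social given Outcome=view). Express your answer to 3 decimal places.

P(Outcome=view) = 0.04 + 0.07 + 0.01 + 0.01 + 0.05 = 0.18.
P(Channel=social | Outcome=view) = 0.01/0.18 = 0.056.

0.056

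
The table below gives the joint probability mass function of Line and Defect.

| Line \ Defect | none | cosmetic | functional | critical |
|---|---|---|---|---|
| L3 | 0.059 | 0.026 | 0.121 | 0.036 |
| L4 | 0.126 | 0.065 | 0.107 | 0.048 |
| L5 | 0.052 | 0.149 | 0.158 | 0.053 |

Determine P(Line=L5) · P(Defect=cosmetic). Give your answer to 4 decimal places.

P(Line=L5) = 0.052 + 0.149 + 0.158 + 0.053 = 0.412.
P(Defect=cosmetic) = 0.026 + 0.065 + 0.149 = 0.240.
Product: 0.412 × 0.240 = 0.0989.

0.0989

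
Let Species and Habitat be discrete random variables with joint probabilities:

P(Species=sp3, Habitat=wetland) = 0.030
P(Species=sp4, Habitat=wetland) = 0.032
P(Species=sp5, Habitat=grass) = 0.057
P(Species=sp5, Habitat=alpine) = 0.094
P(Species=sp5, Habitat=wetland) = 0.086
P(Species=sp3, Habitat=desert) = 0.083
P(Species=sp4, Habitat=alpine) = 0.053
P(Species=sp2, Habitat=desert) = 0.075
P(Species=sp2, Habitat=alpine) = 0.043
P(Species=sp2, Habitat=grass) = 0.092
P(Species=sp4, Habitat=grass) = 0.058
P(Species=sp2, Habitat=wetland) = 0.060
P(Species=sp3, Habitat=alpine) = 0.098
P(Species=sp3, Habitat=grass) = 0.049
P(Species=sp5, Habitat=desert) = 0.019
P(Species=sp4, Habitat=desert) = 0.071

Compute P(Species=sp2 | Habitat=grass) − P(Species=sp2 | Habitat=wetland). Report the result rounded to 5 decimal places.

0.07091

P(Habitat=grass) = 0.092 + 0.049 + 0.058 + 0.057 = 0.256; P(Species=sp2 | Habitat=grass) = 0.092/0.256 = 0.359375.
P(Habitat=wetland) = 0.060 + 0.030 + 0.032 + 0.086 = 0.208; P(Species=sp2 | Habitat=wetland) = 0.060/0.208 = 0.288462.
Difference = 0.07091.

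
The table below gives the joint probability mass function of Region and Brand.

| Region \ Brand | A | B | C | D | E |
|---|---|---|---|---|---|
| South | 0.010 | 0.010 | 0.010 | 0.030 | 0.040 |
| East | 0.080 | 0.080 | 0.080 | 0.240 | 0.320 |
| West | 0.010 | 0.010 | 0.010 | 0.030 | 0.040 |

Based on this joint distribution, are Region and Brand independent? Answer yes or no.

Every cell satisfies P(Region,Brand) = P(Region)·P(Brand). For instance P(Region=South) = 0.100, P(Brand=A) = 0.100, and 0.100×0.100 = 0.010 matches the joint entry. So Region and Brand are independent.

yes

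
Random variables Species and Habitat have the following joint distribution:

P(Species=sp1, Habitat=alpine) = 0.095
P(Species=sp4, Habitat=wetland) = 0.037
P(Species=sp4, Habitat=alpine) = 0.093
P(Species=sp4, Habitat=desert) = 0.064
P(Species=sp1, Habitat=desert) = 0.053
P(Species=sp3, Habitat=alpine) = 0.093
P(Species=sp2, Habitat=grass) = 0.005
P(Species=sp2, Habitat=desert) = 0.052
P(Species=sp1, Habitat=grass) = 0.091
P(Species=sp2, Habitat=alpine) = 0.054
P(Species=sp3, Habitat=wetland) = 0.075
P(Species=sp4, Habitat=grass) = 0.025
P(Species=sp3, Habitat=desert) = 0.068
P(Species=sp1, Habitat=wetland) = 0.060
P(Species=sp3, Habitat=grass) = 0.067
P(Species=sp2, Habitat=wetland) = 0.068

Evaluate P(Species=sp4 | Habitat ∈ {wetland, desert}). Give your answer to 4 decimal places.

0.2117

P(Habitat=wetland) = 0.060 + 0.068 + 0.075 + 0.037 = 0.240.
P(Habitat=desert) = 0.053 + 0.052 + 0.068 + 0.064 = 0.237.
P(Habitat ∈ {wetland, desert}) = 0.240 + 0.237 = 0.477; P(Species=sp4, Habitat ∈ {wetland, desert}) = 0.037 + 0.064 = 0.101.
P(Species=sp4 | Habitat ∈ {wetland, desert}) = 0.101/0.477 = 0.2117.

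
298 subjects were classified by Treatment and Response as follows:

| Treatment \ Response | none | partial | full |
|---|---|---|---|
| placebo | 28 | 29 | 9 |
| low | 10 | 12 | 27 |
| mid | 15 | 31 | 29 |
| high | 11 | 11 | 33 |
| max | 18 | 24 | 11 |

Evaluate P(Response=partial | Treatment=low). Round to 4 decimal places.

0.2449

Total with Treatment=low: 10 + 12 + 27 = 49.
P(Response=partial | Treatment=low) = 12/49 = 0.2449.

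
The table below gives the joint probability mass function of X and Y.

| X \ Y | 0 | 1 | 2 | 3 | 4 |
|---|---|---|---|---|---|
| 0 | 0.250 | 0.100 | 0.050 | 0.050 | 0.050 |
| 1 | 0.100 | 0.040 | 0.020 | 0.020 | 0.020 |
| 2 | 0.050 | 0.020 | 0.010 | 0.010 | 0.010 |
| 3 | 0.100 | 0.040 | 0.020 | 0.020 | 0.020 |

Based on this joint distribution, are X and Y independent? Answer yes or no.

yes

Every cell satisfies P(X,Y) = P(X)·P(Y). For instance P(X=3) = 0.200, P(Y=2) = 0.100, and 0.200×0.100 = 0.020 matches the joint entry. So X and Y are independent.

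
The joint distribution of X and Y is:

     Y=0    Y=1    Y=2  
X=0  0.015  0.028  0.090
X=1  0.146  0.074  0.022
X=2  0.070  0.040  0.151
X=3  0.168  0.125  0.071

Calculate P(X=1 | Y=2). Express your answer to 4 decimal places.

0.0659

P(Y=2) = 0.090 + 0.022 + 0.151 + 0.071 = 0.334.
P(X=1 | Y=2) = 0.022/0.334 = 0.0659.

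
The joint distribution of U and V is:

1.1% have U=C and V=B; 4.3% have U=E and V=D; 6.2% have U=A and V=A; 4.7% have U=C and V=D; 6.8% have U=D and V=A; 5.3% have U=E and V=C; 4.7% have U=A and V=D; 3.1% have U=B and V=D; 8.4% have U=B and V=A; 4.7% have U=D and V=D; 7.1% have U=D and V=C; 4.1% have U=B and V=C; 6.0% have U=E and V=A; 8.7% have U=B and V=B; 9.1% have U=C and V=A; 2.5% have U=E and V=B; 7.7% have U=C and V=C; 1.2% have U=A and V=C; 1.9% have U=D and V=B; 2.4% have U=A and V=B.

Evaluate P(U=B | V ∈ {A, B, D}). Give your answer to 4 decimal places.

P(V=A) = 0.062 + 0.084 + 0.091 + 0.068 + 0.060 = 0.365.
P(V=B) = 0.024 + 0.087 + 0.011 + 0.019 + 0.025 = 0.166.
P(V=D) = 0.047 + 0.031 + 0.047 + 0.047 + 0.043 = 0.215.
P(V ∈ {A, B, D}) = 0.365 + 0.166 + 0.215 = 0.746; P(U=B, V ∈ {A, B, D}) = 0.084 + 0.087 + 0.031 = 0.202.
P(U=B | V ∈ {A, B, D}) = 0.202/0.746 = 0.2708.

0.2708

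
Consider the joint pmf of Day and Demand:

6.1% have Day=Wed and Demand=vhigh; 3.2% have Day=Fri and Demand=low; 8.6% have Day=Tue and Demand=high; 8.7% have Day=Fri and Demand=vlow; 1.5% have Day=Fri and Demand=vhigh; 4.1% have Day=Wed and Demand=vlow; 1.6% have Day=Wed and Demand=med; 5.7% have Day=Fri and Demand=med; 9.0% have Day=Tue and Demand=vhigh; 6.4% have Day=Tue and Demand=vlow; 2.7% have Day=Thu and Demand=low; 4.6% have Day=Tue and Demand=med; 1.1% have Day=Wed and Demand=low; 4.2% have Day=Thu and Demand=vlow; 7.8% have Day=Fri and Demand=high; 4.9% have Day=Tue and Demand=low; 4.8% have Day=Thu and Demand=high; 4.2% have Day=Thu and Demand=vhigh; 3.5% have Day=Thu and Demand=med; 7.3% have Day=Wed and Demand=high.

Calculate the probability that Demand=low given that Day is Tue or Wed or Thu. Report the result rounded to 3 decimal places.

P(Day=Tue) = 0.064 + 0.049 + 0.046 + 0.086 + 0.090 = 0.335.
P(Day=Wed) = 0.041 + 0.011 + 0.016 + 0.073 + 0.061 = 0.202.
P(Day=Thu) = 0.042 + 0.027 + 0.035 + 0.048 + 0.042 = 0.194.
P(Day ∈ {Tue, Wed, Thu}) = 0.335 + 0.202 + 0.194 = 0.731; P(Demand=low, Day ∈ {Tue, Wed, Thu}) = 0.049 + 0.011 + 0.027 = 0.087.
P(Demand=low | Day ∈ {Tue, Wed, Thu}) = 0.087/0.731 = 0.119.

0.119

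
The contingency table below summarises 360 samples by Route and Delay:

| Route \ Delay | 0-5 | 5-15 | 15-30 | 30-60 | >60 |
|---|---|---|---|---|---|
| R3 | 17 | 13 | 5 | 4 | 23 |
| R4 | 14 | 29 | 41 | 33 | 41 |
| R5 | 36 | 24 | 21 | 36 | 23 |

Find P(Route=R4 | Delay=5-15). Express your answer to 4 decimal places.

Total with Delay=5-15: 13 + 29 + 24 = 66.
P(Route=R4 | Delay=5-15) = 29/66 = 0.4394.

0.4394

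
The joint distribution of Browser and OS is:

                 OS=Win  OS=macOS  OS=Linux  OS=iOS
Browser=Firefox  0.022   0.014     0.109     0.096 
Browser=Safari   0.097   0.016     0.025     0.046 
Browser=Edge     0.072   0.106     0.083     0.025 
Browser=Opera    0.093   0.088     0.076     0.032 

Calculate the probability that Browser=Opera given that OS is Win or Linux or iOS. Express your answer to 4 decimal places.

P(OS=Win) = 0.022 + 0.097 + 0.072 + 0.093 = 0.284.
P(OS=Linux) = 0.109 + 0.025 + 0.083 + 0.076 = 0.293.
P(OS=iOS) = 0.096 + 0.046 + 0.025 + 0.032 = 0.199.
P(OS ∈ {Win, Linux, iOS}) = 0.284 + 0.293 + 0.199 = 0.776; P(Browser=Opera, OS ∈ {Win, Linux, iOS}) = 0.093 + 0.076 + 0.032 = 0.201.
P(Browser=Opera | OS ∈ {Win, Linux, iOS}) = 0.201/0.776 = 0.2590.

0.2590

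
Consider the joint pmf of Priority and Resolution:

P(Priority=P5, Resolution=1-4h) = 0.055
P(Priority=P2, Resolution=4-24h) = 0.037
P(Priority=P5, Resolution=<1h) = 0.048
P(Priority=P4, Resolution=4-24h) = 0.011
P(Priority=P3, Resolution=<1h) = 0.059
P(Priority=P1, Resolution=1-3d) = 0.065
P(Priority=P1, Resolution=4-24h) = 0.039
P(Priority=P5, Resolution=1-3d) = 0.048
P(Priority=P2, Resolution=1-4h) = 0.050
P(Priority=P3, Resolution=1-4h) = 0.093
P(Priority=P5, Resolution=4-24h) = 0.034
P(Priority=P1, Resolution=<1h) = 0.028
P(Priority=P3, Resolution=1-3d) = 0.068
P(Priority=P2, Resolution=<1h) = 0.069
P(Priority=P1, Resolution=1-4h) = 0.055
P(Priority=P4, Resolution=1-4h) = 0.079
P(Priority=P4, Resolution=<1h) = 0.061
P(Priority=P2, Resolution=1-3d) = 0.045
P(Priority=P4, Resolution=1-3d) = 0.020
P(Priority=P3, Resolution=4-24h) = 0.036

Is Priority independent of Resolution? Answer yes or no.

no

P(Priority=P4) = 0.171 and P(Resolution=1-4h) = 0.332, so their product is 0.05677, but P(Priority=P4, Resolution=1-4h) = 0.079. Since these differ, Priority and Resolution are not independent.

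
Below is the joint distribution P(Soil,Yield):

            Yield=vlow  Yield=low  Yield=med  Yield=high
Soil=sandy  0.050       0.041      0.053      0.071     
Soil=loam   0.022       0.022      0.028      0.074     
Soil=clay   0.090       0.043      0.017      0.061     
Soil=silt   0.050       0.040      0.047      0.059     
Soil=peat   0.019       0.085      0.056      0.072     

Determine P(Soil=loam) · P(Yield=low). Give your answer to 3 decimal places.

P(Soil=loam) = 0.022 + 0.022 + 0.028 + 0.074 = 0.146.
P(Yield=low) = 0.041 + 0.022 + 0.043 + 0.040 + 0.085 = 0.231.
Product: 0.146 × 0.231 = 0.034.

0.034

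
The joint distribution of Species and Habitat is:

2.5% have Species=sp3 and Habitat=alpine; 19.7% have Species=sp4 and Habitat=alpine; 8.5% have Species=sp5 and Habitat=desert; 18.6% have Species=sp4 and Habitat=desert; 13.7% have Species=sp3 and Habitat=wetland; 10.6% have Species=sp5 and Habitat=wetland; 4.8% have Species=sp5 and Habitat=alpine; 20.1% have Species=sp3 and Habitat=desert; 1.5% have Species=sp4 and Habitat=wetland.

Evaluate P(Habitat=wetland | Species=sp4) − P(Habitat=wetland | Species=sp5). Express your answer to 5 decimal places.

P(Species=sp4) = 0.015 + 0.186 + 0.197 = 0.398; P(Habitat=wetland | Species=sp4) = 0.015/0.398 = 0.037688.
P(Species=sp5) = 0.106 + 0.085 + 0.048 = 0.239; P(Habitat=wetland | Species=sp5) = 0.106/0.239 = 0.443515.
Difference = -0.40583.

-0.40583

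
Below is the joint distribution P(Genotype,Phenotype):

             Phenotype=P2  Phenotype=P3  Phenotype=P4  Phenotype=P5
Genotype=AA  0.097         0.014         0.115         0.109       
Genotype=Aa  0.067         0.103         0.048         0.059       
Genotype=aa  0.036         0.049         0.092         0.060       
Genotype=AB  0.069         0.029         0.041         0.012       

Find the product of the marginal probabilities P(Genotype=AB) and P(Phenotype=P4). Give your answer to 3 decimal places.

P(Genotype=AB) = 0.069 + 0.029 + 0.041 + 0.012 = 0.151.
P(Phenotype=P4) = 0.115 + 0.048 + 0.092 + 0.041 = 0.296.
Product: 0.151 × 0.296 = 0.045.

0.045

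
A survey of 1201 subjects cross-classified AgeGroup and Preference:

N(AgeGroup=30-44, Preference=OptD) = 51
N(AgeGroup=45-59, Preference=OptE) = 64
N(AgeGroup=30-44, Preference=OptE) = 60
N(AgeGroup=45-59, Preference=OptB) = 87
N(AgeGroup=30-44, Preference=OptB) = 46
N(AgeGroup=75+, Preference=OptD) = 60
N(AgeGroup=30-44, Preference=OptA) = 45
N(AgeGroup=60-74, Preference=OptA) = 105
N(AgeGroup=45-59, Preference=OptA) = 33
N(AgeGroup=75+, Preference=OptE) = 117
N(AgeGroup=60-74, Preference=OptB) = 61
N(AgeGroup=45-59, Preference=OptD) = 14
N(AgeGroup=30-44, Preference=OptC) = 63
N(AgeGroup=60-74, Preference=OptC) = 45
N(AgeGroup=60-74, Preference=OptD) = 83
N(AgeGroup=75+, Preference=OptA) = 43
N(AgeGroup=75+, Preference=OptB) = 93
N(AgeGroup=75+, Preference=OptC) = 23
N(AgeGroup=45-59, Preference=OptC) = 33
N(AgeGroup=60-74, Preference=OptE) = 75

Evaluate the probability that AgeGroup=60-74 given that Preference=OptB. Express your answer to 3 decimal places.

Total with Preference=OptB: 46 + 87 + 61 + 93 = 287.
P(AgeGroup=60-74 | Preference=OptB) = 61/287 = 0.213.

0.213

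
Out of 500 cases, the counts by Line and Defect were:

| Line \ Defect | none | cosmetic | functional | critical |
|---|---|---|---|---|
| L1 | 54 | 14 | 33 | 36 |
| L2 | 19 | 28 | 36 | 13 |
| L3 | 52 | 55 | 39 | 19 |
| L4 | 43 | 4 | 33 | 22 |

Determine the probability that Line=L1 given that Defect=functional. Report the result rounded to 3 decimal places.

0.234

Total with Defect=functional: 33 + 36 + 39 + 33 = 141.
P(Line=L1 | Defect=functional) = 33/141 = 0.234.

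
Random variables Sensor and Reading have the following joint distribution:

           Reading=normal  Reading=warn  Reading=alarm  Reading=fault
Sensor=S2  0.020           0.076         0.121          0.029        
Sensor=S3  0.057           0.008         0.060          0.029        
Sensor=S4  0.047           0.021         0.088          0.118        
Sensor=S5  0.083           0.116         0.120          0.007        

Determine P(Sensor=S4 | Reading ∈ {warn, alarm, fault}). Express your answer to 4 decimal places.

0.2863

P(Reading=warn) = 0.076 + 0.008 + 0.021 + 0.116 = 0.221.
P(Reading=alarm) = 0.121 + 0.060 + 0.088 + 0.120 = 0.389.
P(Reading=fault) = 0.029 + 0.029 + 0.118 + 0.007 = 0.183.
P(Reading ∈ {warn, alarm, fault}) = 0.221 + 0.389 + 0.183 = 0.793; P(Sensor=S4, Reading ∈ {warn, alarm, fault}) = 0.021 + 0.088 + 0.118 = 0.227.
P(Sensor=S4 | Reading ∈ {warn, alarm, fault}) = 0.227/0.793 = 0.2863.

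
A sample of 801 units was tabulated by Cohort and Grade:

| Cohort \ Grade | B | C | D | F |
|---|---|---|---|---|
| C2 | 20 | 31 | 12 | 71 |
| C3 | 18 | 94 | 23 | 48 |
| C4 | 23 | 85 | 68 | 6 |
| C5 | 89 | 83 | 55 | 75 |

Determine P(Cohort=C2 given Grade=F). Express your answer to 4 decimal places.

Total with Grade=F: 71 + 48 + 6 + 75 = 200.
P(Cohort=C2 | Grade=F) = 71/200 = 0.3550.

0.3550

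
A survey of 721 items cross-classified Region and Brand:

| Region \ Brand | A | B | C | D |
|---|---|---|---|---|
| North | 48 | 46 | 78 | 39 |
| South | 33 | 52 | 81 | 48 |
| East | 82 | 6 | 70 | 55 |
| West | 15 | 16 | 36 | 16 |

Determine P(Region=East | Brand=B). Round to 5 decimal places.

Total with Brand=B: 46 + 52 + 6 + 16 = 120.
P(Region=East | Brand=B) = 6/120 = 0.05000.

0.05000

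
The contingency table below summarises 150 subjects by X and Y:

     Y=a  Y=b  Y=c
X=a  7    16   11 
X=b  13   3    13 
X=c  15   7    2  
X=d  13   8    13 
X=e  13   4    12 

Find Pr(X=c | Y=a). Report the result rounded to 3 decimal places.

Total with Y=a: 7 + 13 + 15 + 13 + 13 = 61.
P(X=c | Y=a) = 15/61 = 0.246.

0.246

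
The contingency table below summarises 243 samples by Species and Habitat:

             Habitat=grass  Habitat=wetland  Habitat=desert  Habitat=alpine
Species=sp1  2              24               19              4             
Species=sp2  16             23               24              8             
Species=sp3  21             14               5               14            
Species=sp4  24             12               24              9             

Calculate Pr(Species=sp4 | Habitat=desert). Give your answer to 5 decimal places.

0.33333

Total with Habitat=desert: 19 + 24 + 5 + 24 = 72.
P(Species=sp4 | Habitat=desert) = 24/72 = 0.33333.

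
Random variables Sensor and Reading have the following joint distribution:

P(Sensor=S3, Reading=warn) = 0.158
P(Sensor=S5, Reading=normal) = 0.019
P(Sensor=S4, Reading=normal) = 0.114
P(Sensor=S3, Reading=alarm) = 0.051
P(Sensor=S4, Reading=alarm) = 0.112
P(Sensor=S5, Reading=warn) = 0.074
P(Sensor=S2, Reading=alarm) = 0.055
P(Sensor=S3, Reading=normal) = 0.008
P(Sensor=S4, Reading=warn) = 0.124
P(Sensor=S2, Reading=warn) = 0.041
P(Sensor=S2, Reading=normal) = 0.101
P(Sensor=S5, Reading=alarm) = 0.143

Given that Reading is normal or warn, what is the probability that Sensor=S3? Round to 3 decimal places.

P(Reading=normal) = 0.101 + 0.008 + 0.114 + 0.019 = 0.242.
P(Reading=warn) = 0.041 + 0.158 + 0.124 + 0.074 = 0.397.
P(Reading ∈ {normal, warn}) = 0.242 + 0.397 = 0.639; P(Sensor=S3, Reading ∈ {normal, warn}) = 0.008 + 0.158 = 0.166.
P(Sensor=S3 | Reading ∈ {normal, warn}) = 0.166/0.639 = 0.260.

0.260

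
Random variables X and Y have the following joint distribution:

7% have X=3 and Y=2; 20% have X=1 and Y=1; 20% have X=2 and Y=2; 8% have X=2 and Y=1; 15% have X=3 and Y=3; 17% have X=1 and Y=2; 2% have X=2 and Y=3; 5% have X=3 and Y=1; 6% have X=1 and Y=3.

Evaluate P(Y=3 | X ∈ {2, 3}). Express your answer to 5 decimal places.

0.29825

P(X=2) = 0.08 + 0.20 + 0.02 = 0.30.
P(X=3) = 0.05 + 0.07 + 0.15 = 0.27.
P(X ∈ {2, 3}) = 0.30 + 0.27 = 0.57; P(Y=3, X ∈ {2, 3}) = 0.02 + 0.15 = 0.17.
P(Y=3 | X ∈ {2, 3}) = 0.17/0.57 = 0.29825.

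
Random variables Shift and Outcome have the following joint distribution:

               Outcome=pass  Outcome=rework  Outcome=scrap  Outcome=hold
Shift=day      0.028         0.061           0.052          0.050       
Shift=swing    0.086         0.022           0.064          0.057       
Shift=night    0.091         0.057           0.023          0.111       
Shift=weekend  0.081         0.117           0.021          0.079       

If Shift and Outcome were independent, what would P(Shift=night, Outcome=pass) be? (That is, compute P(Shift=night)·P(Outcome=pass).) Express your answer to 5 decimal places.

0.08065

P(Shift=night) = 0.091 + 0.057 + 0.023 + 0.111 = 0.282.
P(Outcome=pass) = 0.028 + 0.086 + 0.091 + 0.081 = 0.286.
Product: 0.282 × 0.286 = 0.08065.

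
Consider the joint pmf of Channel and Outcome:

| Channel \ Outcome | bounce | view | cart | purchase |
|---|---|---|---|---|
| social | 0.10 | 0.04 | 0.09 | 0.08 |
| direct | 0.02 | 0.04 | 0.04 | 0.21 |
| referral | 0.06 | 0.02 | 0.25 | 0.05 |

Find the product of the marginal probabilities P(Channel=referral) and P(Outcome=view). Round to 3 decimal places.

P(Channel=referral) = 0.06 + 0.02 + 0.25 + 0.05 = 0.38.
P(Outcome=view) = 0.04 + 0.04 + 0.02 = 0.10.
Product: 0.38 × 0.10 = 0.038.

0.038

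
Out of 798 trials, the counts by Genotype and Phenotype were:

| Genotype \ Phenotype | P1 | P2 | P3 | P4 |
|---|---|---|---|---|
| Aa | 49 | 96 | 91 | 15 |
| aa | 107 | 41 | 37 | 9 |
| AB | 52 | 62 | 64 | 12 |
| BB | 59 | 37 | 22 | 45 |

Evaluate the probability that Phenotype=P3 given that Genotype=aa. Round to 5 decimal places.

0.19072

Total with Genotype=aa: 107 + 41 + 37 + 9 = 194.
P(Phenotype=P3 | Genotype=aa) = 37/194 = 0.19072.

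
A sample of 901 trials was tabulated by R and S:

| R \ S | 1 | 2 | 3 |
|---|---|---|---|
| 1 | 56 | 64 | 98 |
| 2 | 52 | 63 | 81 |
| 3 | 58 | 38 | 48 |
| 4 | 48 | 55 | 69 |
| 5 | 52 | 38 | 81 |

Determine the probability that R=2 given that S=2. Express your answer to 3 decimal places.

Total with S=2: 64 + 63 + 38 + 55 + 38 = 258.
P(R=2 | S=2) = 63/258 = 0.244.

0.244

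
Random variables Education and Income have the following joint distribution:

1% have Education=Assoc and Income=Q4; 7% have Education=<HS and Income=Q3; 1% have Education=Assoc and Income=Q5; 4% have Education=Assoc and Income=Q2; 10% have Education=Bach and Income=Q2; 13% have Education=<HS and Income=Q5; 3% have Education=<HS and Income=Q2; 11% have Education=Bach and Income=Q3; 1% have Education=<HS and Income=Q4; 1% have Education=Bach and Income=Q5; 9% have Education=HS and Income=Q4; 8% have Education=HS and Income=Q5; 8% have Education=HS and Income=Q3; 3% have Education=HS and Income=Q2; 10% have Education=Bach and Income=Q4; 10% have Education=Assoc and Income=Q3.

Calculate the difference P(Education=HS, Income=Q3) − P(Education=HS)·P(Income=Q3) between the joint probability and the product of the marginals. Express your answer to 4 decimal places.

P(Education=HS) = 0.03 + 0.08 + 0.09 + 0.08 = 0.28.
P(Income=Q3) = 0.07 + 0.08 + 0.10 + 0.11 = 0.36.
P(Education=HS, Income=Q3) − P(Education=HS)P(Income=Q3) = 0.08 − 0.28×0.36 = -0.0208.

-0.0208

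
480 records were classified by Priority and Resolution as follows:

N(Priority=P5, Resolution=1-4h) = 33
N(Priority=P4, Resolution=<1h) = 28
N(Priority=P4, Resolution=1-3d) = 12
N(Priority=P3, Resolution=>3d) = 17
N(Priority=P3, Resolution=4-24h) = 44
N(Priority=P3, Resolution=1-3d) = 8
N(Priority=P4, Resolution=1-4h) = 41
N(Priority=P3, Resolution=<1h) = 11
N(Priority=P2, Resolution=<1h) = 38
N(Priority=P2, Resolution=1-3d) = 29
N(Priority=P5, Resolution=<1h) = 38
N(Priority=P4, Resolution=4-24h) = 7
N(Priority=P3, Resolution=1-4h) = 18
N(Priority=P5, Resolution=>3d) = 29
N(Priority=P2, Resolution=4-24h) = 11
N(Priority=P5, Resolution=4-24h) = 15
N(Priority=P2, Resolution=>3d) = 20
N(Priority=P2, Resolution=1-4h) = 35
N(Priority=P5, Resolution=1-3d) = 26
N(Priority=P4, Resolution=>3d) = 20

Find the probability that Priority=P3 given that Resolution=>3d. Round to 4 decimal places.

0.1977

Total with Resolution=>3d: 20 + 17 + 20 + 29 = 86.
P(Priority=P3 | Resolution=>3d) = 17/86 = 0.1977.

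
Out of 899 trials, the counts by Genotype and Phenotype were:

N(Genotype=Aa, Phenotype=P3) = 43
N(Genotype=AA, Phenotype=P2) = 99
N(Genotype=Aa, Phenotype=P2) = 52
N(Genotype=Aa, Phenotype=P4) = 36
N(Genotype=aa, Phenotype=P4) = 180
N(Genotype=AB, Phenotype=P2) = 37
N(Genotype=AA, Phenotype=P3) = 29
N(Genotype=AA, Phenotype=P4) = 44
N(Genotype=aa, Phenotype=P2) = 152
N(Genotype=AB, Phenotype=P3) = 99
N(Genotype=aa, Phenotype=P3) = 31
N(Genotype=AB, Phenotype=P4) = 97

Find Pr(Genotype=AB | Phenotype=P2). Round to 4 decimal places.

Total with Phenotype=P2: 99 + 52 + 152 + 37 = 340.
P(Genotype=AB | Phenotype=P2) = 37/340 = 0.1088.

0.1088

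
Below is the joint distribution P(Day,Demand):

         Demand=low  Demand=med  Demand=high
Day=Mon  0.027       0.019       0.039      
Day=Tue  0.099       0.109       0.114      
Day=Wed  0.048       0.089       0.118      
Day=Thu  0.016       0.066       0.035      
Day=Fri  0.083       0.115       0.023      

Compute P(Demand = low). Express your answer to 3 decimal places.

P(Demand=low) = 0.027 + 0.099 + 0.048 + 0.016 + 0.083 = 0.273.

0.273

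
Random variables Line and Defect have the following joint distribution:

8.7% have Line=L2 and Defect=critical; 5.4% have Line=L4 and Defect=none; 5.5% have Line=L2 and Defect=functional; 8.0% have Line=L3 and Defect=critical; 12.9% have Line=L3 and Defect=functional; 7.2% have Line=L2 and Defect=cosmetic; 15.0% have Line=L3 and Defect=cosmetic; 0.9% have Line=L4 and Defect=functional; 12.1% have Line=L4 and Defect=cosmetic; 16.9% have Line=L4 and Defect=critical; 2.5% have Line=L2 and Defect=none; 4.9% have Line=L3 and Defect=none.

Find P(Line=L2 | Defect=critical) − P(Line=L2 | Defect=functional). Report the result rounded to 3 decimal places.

-0.026

P(Defect=critical) = 0.087 + 0.080 + 0.169 = 0.336; P(Line=L2 | Defect=critical) = 0.087/0.336 = 0.2589.
P(Defect=functional) = 0.055 + 0.129 + 0.009 = 0.193; P(Line=L2 | Defect=functional) = 0.055/0.193 = 0.2850.
Difference = -0.026.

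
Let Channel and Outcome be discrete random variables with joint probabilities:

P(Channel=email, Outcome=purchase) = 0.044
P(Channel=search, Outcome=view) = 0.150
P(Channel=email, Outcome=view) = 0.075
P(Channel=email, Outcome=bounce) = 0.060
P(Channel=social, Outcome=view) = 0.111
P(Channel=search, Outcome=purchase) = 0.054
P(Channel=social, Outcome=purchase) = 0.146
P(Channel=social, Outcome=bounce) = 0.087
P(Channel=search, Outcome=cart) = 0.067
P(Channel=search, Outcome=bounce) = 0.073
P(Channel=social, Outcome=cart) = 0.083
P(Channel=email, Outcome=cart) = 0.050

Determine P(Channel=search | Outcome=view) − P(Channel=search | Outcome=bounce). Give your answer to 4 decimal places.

P(Outcome=view) = 0.075 + 0.150 + 0.111 = 0.336; P(Channel=search | Outcome=view) = 0.150/0.336 = 0.44643.
P(Outcome=bounce) = 0.060 + 0.073 + 0.087 = 0.220; P(Channel=search | Outcome=bounce) = 0.073/0.220 = 0.33182.
Difference = 0.1146.

0.1146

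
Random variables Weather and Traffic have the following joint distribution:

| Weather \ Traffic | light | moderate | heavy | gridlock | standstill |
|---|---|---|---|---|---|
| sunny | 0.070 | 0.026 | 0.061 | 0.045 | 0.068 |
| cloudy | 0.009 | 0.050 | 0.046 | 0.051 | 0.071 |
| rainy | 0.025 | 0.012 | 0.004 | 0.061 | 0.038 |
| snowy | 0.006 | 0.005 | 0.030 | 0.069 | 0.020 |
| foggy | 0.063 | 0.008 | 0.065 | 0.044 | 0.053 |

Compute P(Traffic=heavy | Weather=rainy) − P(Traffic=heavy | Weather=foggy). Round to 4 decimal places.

P(Weather=rainy) = 0.025 + 0.012 + 0.004 + 0.061 + 0.038 = 0.140; P(Traffic=heavy | Weather=rainy) = 0.004/0.140 = 0.02857.
P(Weather=foggy) = 0.063 + 0.008 + 0.065 + 0.044 + 0.053 = 0.233; P(Traffic=heavy | Weather=foggy) = 0.065/0.233 = 0.27897.
Difference = -0.2504.

-0.2504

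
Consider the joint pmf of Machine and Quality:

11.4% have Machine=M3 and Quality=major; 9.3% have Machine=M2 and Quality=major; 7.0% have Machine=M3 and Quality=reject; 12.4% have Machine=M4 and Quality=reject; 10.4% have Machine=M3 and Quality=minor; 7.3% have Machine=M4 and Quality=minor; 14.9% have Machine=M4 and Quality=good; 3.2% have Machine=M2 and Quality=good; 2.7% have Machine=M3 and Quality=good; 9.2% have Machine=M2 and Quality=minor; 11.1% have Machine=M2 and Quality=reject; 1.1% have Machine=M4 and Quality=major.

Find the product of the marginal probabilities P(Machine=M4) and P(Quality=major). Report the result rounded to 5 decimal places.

P(Machine=M4) = 0.149 + 0.073 + 0.011 + 0.124 = 0.357.
P(Quality=major) = 0.093 + 0.114 + 0.011 = 0.218.
Product: 0.357 × 0.218 = 0.07783.

0.07783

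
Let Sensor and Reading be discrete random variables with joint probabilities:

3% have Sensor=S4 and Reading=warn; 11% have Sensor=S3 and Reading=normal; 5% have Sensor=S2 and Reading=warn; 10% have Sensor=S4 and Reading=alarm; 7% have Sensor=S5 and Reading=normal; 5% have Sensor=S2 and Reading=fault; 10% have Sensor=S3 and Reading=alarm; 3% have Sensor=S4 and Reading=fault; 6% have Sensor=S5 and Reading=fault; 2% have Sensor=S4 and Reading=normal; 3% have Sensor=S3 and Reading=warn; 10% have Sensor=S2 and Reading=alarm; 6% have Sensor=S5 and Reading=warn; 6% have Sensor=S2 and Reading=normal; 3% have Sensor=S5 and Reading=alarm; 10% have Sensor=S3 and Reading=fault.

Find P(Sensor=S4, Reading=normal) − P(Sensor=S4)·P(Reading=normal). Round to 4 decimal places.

P(Sensor=S4) = 0.02 + 0.03 + 0.10 + 0.03 = 0.18.
P(Reading=normal) = 0.06 + 0.11 + 0.02 + 0.07 = 0.26.
P(Sensor=S4, Reading=normal) − P(Sensor=S4)P(Reading=normal) = 0.02 − 0.18×0.26 = -0.0268.

-0.0268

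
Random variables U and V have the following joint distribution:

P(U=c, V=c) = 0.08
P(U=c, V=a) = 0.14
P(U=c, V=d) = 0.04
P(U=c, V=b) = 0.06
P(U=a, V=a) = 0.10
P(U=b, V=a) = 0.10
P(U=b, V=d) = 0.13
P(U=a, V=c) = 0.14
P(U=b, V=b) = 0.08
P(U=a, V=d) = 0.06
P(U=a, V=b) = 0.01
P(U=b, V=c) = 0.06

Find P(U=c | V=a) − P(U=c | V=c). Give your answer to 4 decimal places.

0.1261

P(V=a) = 0.10 + 0.10 + 0.14 = 0.34; P(U=c | V=a) = 0.14/0.34 = 0.41176.
P(V=c) = 0.14 + 0.06 + 0.08 = 0.28; P(U=c | V=c) = 0.08/0.28 = 0.28571.
Difference = 0.1261.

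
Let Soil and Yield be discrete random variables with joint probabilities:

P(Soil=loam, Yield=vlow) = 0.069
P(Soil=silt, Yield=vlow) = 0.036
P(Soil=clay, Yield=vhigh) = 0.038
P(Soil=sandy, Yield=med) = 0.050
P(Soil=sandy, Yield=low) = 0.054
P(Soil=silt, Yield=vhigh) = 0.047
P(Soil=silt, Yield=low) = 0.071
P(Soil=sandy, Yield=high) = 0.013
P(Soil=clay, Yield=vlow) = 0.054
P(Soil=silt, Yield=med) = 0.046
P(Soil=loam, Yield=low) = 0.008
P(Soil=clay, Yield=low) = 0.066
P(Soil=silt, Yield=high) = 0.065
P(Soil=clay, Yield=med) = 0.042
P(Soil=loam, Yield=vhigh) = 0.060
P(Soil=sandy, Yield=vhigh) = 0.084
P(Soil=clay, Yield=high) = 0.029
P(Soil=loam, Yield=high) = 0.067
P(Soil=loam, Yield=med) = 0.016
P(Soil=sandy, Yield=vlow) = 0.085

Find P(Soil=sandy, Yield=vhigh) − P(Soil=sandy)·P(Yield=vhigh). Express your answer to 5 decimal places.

0.01851

P(Soil=sandy) = 0.085 + 0.054 + 0.050 + 0.013 + 0.084 = 0.286.
P(Yield=vhigh) = 0.084 + 0.060 + 0.038 + 0.047 = 0.229.
P(Soil=sandy, Yield=vhigh) − P(Soil=sandy)P(Yield=vhigh) = 0.084 − 0.286×0.229 = 0.01851.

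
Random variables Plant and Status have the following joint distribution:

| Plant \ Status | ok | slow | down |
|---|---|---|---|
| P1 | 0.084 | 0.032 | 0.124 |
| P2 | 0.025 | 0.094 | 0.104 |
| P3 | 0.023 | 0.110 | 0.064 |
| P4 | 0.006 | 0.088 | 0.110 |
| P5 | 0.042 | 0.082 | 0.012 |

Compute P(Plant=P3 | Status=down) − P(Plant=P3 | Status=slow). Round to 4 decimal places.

P(Status=down) = 0.124 + 0.104 + 0.064 + 0.110 + 0.012 = 0.414; P(Plant=P3 | Status=down) = 0.064/0.414 = 0.15459.
P(Status=slow) = 0.032 + 0.094 + 0.110 + 0.088 + 0.082 = 0.406; P(Plant=P3 | Status=slow) = 0.110/0.406 = 0.27094.
Difference = -0.1163.

-0.1163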